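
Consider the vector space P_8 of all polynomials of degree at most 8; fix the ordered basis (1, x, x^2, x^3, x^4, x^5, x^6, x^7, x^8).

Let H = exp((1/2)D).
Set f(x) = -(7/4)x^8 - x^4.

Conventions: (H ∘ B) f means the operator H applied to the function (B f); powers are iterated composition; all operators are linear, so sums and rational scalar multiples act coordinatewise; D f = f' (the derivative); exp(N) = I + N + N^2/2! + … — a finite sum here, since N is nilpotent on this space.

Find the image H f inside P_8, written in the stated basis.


order-1 term: -7x^7 - 2x^3
order-2 term: -(49/4)x^6 - (3/2)x^2
order-3 term: -(49/4)x^5 - (1/2)x
order-4 term: -(245/32)x^4 - 1/16
order-5 term: -(49/16)x^3
order-6 term: -(49/64)x^2
order-7 term: -(7/64)x
order-8 term: -7/1024
the series for exp((1/2)D) f terminates at order 8
exp((1/2)D) f = -(7/4)x^8 - 7x^7 - (49/4)x^6 - (49/4)x^5 - (277/32)x^4 - (81/16)x^3 - (145/64)x^2 - (39/64)x - 71/1024

the result is g(x) = -(7/4)x^8 - 7x^7 - (49/4)x^6 - (49/4)x^5 - (277/32)x^4 - (81/16)x^3 - (145/64)x^2 - (39/64)x - 71/1024


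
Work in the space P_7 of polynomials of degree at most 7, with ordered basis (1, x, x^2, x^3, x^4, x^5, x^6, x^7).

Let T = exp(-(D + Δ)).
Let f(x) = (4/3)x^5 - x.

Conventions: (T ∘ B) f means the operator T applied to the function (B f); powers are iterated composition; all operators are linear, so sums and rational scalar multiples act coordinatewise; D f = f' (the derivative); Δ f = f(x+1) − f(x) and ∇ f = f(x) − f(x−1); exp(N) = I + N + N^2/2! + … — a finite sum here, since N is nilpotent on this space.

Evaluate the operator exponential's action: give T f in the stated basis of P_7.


order-1 term: -(40/3)x^4 - (40/3)x^3 - (40/3)x^2 - (20/3)x + 2/3
order-2 term: (160/3)x^3 + 80x^2 + (220/3)x + 80/3
order-3 term: -(320/3)x^2 - 160x - 280/3
order-4 term: (320/3)x + 320/3
order-5 term: -128/3
the series for exp(-(D + Δ)) f terminates at order 5
exp(-(D + Δ)) f = (4/3)x^5 - (40/3)x^4 + 40x^3 - 40x^2 + (37/3)x - 2

the result is g(x) = (4/3)x^5 - (40/3)x^4 + 40x^3 - 40x^2 + (37/3)x - 2


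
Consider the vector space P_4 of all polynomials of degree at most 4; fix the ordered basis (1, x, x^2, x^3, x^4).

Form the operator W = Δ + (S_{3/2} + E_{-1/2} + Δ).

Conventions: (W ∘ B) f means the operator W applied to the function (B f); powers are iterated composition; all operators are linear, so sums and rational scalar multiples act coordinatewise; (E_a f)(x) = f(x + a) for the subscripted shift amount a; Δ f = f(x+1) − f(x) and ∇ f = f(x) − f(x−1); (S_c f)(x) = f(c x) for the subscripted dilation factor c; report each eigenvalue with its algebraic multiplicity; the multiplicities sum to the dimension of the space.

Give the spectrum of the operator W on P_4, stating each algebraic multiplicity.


λ = 2 (multiplicity 1), λ = 5/2 (multiplicity 1), λ = 13/4 (multiplicity 1), λ = 35/8 (multiplicity 1), λ = 97/16 (multiplicity 1)

image of 1: 2
image of x: (5/2)x + 3/2
image of x^2: (13/4)x^2 + 3x + 9/4
image of x^3: (35/8)x^3 + (9/2)x^2 + (27/4)x + 15/8
image of x^4: (97/16)x^4 + 6x^3 + (27/2)x^2 + (15/2)x + 33/16
the matrix is upper triangular; its diagonal is (2, 5/2, 13/4, 35/8, 97/16)
for a triangular matrix the eigenvalues are the diagonal entries, with algebraic multiplicity their repetition count


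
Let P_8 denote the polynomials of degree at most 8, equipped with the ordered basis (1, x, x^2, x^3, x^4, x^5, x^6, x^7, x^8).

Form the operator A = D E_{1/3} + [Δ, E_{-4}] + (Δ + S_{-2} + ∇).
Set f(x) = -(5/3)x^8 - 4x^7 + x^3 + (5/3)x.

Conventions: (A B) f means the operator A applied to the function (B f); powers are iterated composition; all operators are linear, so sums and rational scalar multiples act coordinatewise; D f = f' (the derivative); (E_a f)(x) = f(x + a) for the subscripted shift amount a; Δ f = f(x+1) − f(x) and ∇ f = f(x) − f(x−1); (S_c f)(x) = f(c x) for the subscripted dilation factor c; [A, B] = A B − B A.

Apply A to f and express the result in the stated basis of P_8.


the image equals g(x) = -(1280/3)x^8 + 472x^7 - (1036/9)x^6 - (2464/9)x^5 - (27860/81)x^4 - (53744/243)x^3 - (40177/243)x^2 - (63028/2187)x - 4666/6561

E_{1/3} f = -(5/3)x^8 - (76/9)x^7 - (392/27)x^6 - (1036/81)x^5 - (1610/243)x^4 - (811/729)x^3 + (1291/2187)x^2 + (12830/6561)x + 11623/19683
D E_{1/3} f = -(40/3)x^7 - (532/9)x^6 - (784/9)x^5 - (5180/81)x^4 - (6440/243)x^3 - (811/243)x^2 + (2582/2187)x + 12830/6561
E_{-4} f = -(5/3)x^8 + (148/3)x^7 - (1904/3)x^6 + (13888/3)x^5 - (62720/3)x^4 + (179203/3)x^3 - (315428/3)x^2 + 103815x - 131284/3
Δ E_{-4} f = -(40/3)x^7 + (896/3)x^6 - (8596/3)x^5 + (45710/3)x^4 - (145180/3)x^3 + (274577/3)x^2 - (285115/3)x + 124627/3
Δ f = -(40/3)x^7 - (224/3)x^6 - (532/3)x^5 - (770/3)x^4 - (700/3)x^3 - (383/3)x^2 - (115/3)x - 3
E_{-4} Δ f = -(40/3)x^7 + (896/3)x^6 - (8596/3)x^5 + (45710/3)x^4 - (145180/3)x^3 + (274577/3)x^2 - (285115/3)x + 124627/3
[Δ, E_{-4}] f = 0
Δ f = -(40/3)x^7 - (224/3)x^6 - (532/3)x^5 - (770/3)x^4 - (700/3)x^3 - (383/3)x^2 - (115/3)x - 3
S_{-2} f = -(1280/3)x^8 + 512x^7 - 8x^3 - (10/3)x
∇ f = -(40/3)x^7 + (56/3)x^6 - (28/3)x^5 - (70/3)x^4 + (140/3)x^3 - (103/3)x^2 + (35/3)x + 1/3
(Δ + S_{-2} + ∇) f = -(1280/3)x^8 + (1456/3)x^7 - 56x^6 - (560/3)x^5 - 280x^4 - (584/3)x^3 - 162x^2 - 30x - 8/3
(D E_{1/3} + [Δ, E_{-4}] + (Δ + S_{-2} + ∇)) f = -(1280/3)x^8 + 472x^7 - (1036/9)x^6 - (2464/9)x^5 - (27860/81)x^4 - (53744/243)x^3 - (40177/243)x^2 - (63028/2187)x - 4666/6561


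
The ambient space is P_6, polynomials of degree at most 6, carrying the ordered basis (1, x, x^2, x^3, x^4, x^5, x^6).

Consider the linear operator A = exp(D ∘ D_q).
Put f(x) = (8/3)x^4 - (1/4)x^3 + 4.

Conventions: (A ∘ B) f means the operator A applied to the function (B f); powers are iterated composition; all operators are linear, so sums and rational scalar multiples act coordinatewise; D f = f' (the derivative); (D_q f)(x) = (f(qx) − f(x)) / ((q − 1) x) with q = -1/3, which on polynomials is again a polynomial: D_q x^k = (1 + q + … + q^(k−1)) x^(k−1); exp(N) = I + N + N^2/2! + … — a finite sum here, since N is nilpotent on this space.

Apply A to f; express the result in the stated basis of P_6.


the result is g(x) = (8/3)x^4 - (1/4)x^3 + (160/27)x^2 - (7/18)x + 484/81

order-1 term: (160/27)x^2 - (7/18)x
order-2 term: 160/81
the series for exp(D ∘ D_q) f terminates at order 2
exp(D ∘ D_q) f = (8/3)x^4 - (1/4)x^3 + (160/27)x^2 - (7/18)x + 484/81


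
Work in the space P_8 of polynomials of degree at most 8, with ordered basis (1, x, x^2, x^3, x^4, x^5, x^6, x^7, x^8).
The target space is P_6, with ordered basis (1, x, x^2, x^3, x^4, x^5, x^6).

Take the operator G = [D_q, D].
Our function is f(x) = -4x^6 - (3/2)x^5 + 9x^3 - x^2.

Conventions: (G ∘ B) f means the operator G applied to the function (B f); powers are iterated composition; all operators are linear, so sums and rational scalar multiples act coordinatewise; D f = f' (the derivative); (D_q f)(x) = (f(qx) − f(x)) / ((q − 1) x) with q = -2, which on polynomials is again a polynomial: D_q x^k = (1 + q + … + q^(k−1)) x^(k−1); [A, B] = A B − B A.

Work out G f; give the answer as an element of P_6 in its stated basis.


D f = -24x^5 - (15/2)x^4 + 27x^2 - 2x
D_q D f = -264x^4 + (75/2)x^3 - 27x - 2
D_q f = 84x^5 - (33/2)x^4 + 27x^2 + x
D D_q f = 420x^4 - 66x^3 + 54x + 1
[D_q, D] f = -684x^4 + (207/2)x^3 - 81x - 3

the image equals g(x) = -684x^4 + (207/2)x^3 - 81x - 3


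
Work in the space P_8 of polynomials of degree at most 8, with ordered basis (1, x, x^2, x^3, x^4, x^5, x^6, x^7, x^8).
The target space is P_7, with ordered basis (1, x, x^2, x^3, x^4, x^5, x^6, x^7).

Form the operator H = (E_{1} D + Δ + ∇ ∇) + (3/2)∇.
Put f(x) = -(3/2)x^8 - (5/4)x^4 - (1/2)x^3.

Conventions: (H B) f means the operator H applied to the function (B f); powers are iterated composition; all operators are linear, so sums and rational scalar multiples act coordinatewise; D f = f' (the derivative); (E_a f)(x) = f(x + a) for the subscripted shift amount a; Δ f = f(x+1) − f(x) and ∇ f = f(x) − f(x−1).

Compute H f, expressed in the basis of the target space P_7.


D f = -12x^7 - 5x^3 - (3/2)x^2
E_{1} D f = -12x^7 - 84x^6 - 252x^5 - 420x^4 - 425x^3 - (537/2)x^2 - 102x - 37/2
Δ f = -12x^7 - 42x^6 - 84x^5 - 105x^4 - 89x^3 - 51x^2 - (37/2)x - 13/4
∇ f = -12x^7 + 42x^6 - 84x^5 + 105x^4 - 89x^3 + 48x^2 - (31/2)x + 9/4
∇ ∇ f = -84x^6 + 504x^5 - 1470x^4 + 2520x^3 - 2619x^2 + 1539x - 791/2
(E_{1} D + Δ + ∇ ∇) f = -24x^7 - 210x^6 + 168x^5 - 1995x^4 + 2006x^3 - (5877/2)x^2 + (2837/2)x - 1669/4
∇ f = -12x^7 + 42x^6 - 84x^5 + 105x^4 - 89x^3 + 48x^2 - (31/2)x + 9/4
((3/2)∇) f = -18x^7 + 63x^6 - 126x^5 + (315/2)x^4 - (267/2)x^3 + 72x^2 - (93/4)x + 27/8
((E_{1} D + Δ + ∇ ∇) + (3/2)∇) f = -42x^7 - 147x^6 + 42x^5 - (3675/2)x^4 + (3745/2)x^3 - (5733/2)x^2 + (5581/4)x - 3311/8

the image equals g(x) = -42x^7 - 147x^6 + 42x^5 - (3675/2)x^4 + (3745/2)x^3 - (5733/2)x^2 + (5581/4)x - 3311/8


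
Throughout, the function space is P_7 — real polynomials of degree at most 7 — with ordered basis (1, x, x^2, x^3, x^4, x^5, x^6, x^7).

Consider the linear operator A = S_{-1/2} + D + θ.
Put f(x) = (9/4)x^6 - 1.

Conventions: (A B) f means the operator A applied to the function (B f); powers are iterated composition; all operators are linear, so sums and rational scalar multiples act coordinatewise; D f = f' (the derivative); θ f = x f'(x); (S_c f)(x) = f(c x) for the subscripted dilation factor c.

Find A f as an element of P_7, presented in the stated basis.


S_{-1/2} f = (9/256)x^6 - 1
D f = (27/2)x^5
θ f = (27/2)x^6
(S_{-1/2} + D + θ) f = (3465/256)x^6 + (27/2)x^5 - 1

g(x) = (3465/256)x^6 + (27/2)x^5 - 1


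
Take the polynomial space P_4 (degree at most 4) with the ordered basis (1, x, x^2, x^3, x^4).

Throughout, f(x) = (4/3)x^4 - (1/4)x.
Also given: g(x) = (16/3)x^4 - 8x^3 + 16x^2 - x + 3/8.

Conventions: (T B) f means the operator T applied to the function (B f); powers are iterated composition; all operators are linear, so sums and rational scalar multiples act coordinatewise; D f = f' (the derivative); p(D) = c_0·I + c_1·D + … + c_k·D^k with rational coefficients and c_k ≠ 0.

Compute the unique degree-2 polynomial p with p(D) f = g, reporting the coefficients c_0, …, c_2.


c_0 = 4, c_1 = -3/2, c_2 = 1

D^0 f = (4/3)x^4 - (1/4)x
D^1 f = (16/3)x^3 - 1/4
D^2 f = 16x^2
matching coefficients of g against c_0 f + c_1 Df + … from the top degree down determines the c_i
solution: c_0 = 4, c_1 = -3/2, c_2 = 1


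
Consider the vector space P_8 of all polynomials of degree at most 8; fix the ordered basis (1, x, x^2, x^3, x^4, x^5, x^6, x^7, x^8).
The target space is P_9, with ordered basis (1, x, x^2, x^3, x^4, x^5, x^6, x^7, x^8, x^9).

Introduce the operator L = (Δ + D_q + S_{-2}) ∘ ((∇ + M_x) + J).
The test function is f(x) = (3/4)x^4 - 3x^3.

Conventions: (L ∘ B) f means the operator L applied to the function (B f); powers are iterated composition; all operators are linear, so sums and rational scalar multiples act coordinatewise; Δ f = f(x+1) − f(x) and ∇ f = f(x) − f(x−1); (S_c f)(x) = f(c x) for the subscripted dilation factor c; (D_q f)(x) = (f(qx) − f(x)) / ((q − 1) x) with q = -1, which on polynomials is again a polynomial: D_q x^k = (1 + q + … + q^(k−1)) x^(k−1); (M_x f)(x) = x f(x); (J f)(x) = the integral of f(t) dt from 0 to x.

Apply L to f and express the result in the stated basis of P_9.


∇ f = 3x^3 - (27/2)x^2 + 12x - 15/4
M_x f = (3/4)x^5 - 3x^4
(∇ + M_x) f = (3/4)x^5 - 3x^4 + 3x^3 - (27/2)x^2 + 12x - 15/4
J f = (3/20)x^5 - (3/4)x^4
((∇ + M_x) + J) f = (9/10)x^5 - (15/4)x^4 + 3x^3 - (27/2)x^2 + 12x - 15/4
Δ ((∇ + M_x) + J) f = (9/2)x^4 - 6x^3 - (9/2)x^2 - (57/2)x - 27/20
D_q ((∇ + M_x) + J) f = (9/10)x^4 + 3x^2 + 12
S_{-2} ((∇ + M_x) + J) f = -(144/5)x^5 - 60x^4 - 24x^3 - 54x^2 - 24x - 15/4
(Δ + D_q + S_{-2}) ((∇ + M_x) + J) f = -(144/5)x^5 - (273/5)x^4 - 30x^3 - (111/2)x^2 - (105/2)x + 69/10

the image equals g(x) = -(144/5)x^5 - (273/5)x^4 - 30x^3 - (111/2)x^2 - (105/2)x + 69/10


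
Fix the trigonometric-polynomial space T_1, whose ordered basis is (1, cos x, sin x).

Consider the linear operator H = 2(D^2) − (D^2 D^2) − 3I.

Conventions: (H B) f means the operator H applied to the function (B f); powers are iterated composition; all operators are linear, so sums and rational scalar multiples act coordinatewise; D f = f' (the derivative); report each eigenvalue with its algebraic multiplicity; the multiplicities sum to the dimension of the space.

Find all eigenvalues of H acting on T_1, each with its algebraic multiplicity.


image of 1: -3
image of cos x: -6cos x
image of sin x: -6sin x
the matrix is diagonal; its diagonal is (-3, -6, -6)
for a triangular matrix the eigenvalues are the diagonal entries, with algebraic multiplicity their repetition count

λ = -6 (multiplicity 2), λ = -3 (multiplicity 1)


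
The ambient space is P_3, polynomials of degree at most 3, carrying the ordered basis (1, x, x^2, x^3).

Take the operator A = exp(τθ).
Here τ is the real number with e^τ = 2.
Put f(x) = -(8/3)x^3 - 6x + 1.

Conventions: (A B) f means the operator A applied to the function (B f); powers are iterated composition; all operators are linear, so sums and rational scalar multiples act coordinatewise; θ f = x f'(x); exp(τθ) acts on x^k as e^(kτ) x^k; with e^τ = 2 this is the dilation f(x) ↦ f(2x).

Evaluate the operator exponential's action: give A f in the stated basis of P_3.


exp(τθ) x^k = e^(kτ) x^k; with e^τ = 2 this sends x^k to 2^k x^k
x ↦ 2 x
x^3 ↦ 8 x^3
applying this coordinatewise to f: exp(τθ) f = -(64/3)x^3 - 12x + 1

the image equals g(x) = -(64/3)x^3 - 12x + 1


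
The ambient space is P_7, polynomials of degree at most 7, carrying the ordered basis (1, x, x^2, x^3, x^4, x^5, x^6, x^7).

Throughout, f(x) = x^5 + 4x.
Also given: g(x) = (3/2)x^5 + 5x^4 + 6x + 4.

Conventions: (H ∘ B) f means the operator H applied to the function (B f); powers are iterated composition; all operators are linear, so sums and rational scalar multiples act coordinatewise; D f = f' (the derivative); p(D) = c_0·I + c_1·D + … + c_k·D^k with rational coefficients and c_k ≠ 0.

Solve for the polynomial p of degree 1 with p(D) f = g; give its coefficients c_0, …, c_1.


D^0 f = x^5 + 4x
D^1 f = 5x^4 + 4
matching coefficients of g against c_0 f + c_1 Df + … from the top degree down determines the c_i
solution: c_0 = 3/2, c_1 = 1

p(D) = (3/2)·I + D, i.e. c_0 = 3/2, c_1 = 1


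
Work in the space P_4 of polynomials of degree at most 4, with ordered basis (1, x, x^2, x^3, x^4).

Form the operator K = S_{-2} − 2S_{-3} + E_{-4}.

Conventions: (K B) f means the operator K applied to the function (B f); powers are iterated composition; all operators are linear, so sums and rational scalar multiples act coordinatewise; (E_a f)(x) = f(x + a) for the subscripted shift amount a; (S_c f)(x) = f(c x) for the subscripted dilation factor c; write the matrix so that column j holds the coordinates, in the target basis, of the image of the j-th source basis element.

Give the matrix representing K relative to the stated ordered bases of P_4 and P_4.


the matrix is [[0, -4, 16, -64, 256]; [0, 5, -8, 48, -256]; [0, 0, -13, -12, 96]; [0, 0, 0, 47, -16]; [0, 0, 0, 0, -145]] (rows listed top to bottom)

image of 1: 0
image of x: 5x - 4
image of x^2: -13x^2 - 8x + 16
image of x^3: 47x^3 - 12x^2 + 48x - 64
image of x^4: -145x^4 - 16x^3 + 96x^2 - 256x + 256
each image's coordinates form column j of the matrix


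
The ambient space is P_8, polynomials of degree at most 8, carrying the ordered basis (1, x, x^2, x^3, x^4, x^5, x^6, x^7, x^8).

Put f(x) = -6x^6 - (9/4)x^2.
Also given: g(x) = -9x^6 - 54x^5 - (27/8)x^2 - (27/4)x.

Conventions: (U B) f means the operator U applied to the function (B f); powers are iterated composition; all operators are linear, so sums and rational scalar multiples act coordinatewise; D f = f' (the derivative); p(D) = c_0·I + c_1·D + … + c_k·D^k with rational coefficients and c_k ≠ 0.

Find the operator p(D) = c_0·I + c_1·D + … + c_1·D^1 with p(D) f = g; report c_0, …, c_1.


c_0 = 3/2, c_1 = 3/2

D^0 f = -6x^6 - (9/4)x^2
D^1 f = -36x^5 - (9/2)x
matching coefficients of g against c_0 f + c_1 Df + … from the top degree down determines the c_i
solution: c_0 = 3/2, c_1 = 3/2


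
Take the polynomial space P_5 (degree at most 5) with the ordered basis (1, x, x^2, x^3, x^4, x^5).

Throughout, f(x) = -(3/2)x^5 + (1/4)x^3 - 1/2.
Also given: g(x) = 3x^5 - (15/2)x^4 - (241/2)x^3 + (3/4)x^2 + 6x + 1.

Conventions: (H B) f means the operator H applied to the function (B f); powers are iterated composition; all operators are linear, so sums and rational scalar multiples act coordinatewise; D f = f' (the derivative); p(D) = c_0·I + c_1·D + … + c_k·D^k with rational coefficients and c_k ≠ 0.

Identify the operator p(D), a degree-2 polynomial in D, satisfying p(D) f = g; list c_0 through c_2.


D^0 f = -(3/2)x^5 + (1/4)x^3 - 1/2
D^1 f = -(15/2)x^4 + (3/4)x^2
D^2 f = -30x^3 + (3/2)x
matching coefficients of g against c_0 f + c_1 Df + … from the top degree down determines the c_i
solution: c_0 = -2, c_1 = 1, c_2 = 4

c_0 = -2, c_1 = 1, c_2 = 4


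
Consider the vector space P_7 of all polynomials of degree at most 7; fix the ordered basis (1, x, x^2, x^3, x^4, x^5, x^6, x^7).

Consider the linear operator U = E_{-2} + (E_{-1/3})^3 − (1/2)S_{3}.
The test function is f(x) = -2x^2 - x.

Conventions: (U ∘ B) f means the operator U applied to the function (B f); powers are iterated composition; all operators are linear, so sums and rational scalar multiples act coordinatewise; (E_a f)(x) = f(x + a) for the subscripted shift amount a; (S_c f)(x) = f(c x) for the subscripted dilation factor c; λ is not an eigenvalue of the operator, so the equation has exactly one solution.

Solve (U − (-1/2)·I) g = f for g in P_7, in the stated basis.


the result is g(x) = x^2 + 5x + 5

write g with unknown coordinates in the stated basis and equate coefficients in (U − (-1/2)·I) g = f
solving from the highest basis element down gives g = x^2 + 5x + 5
check: U g = -(5/2)x^2 - (7/2)x - 5/2
so U g − (-1/2)·g = -2x^2 - x = f ✓


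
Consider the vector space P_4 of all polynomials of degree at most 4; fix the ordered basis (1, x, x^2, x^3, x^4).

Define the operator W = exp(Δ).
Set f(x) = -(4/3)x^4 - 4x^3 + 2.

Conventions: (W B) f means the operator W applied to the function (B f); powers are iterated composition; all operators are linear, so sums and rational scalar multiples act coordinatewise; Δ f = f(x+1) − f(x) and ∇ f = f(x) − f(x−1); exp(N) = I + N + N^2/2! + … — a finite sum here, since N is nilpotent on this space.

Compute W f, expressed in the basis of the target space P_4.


order-1 term: -(16/3)x^3 - 20x^2 - (52/3)x - 16/3
order-2 term: -8x^2 - 28x - 64/3
order-3 term: -(16/3)x - 12
order-4 term: -4/3
the series for exp(Δ) f terminates at order 4
exp(Δ) f = -(4/3)x^4 - (28/3)x^3 - 28x^2 - (152/3)x - 38

g(x) = -(4/3)x^4 - (28/3)x^3 - 28x^2 - (152/3)x - 38


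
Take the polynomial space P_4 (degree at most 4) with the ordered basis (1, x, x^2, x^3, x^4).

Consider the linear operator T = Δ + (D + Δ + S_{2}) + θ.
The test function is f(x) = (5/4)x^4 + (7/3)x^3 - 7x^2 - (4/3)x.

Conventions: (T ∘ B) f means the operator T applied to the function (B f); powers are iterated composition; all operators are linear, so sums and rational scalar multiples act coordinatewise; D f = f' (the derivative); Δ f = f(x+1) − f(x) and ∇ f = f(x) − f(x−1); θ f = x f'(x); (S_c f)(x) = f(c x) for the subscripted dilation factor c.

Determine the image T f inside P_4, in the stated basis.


Δ f = 5x^3 + (29/2)x^2 - 2x - 19/4
D f = 5x^3 + 7x^2 - 14x - 4/3
Δ f = 5x^3 + (29/2)x^2 - 2x - 19/4
S_{2} f = 20x^4 + (56/3)x^3 - 28x^2 - (8/3)x
(D + Δ + S_{2}) f = 20x^4 + (86/3)x^3 - (13/2)x^2 - (56/3)x - 73/12
θ f = 5x^4 + 7x^3 - 14x^2 - (4/3)x
(Δ + (D + Δ + S_{2}) + θ) f = 25x^4 + (122/3)x^3 - 6x^2 - 22x - 65/6

the result is g(x) = 25x^4 + (122/3)x^3 - 6x^2 - 22x - 65/6


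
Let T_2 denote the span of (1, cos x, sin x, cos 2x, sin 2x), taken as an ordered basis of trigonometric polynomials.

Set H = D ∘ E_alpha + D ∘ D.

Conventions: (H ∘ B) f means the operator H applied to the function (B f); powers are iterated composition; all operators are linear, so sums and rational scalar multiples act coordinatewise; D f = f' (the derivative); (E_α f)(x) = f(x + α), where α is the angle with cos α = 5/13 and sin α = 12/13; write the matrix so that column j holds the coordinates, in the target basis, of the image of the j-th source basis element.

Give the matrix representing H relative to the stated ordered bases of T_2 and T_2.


image of 1: 0
image of cos x: -(25/13)cos x - (5/13)sin x
image of sin x: (5/13)cos x - (25/13)sin x
image of cos 2x: -(916/169)cos 2x + (238/169)sin 2x
image of sin 2x: -(238/169)cos 2x - (916/169)sin 2x
each image's coordinates form column j of the matrix

the matrix is [[0, 0, 0, 0, 0]; [0, -25/13, 5/13, 0, 0]; [0, -5/13, -25/13, 0, 0]; [0, 0, 0, -916/169, -238/169]; [0, 0, 0, 238/169, -916/169]] (rows listed top to bottom)


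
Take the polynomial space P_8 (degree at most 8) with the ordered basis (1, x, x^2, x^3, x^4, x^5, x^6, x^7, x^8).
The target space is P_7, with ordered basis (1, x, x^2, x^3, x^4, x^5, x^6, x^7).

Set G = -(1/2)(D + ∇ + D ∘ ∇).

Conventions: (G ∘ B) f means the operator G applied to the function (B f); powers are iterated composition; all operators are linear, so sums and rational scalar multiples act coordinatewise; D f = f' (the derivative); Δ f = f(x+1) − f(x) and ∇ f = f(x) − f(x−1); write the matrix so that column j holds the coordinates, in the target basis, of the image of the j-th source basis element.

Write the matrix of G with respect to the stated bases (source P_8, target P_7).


image of 1: 0
image of x: -1
image of x^2: -2x - 1/2
image of x^3: -3x^2 - (3/2)x + 1
image of x^4: -4x^3 - 3x^2 + 4x - 3/2
image of x^5: -5x^4 - 5x^3 + 10x^2 - (15/2)x + 2
image of x^6: -6x^5 - (15/2)x^4 + 20x^3 - (45/2)x^2 + 12x - 5/2
image of x^7: -7x^6 - (21/2)x^5 + 35x^4 - (105/2)x^3 + 42x^2 - (35/2)x + 3
image of x^8: -8x^7 - 14x^6 + 56x^5 - 105x^4 + 112x^3 - 70x^2 + 24x - 7/2
each image's coordinates form column j of the matrix

the matrix is [[0, -1, -1/2, 1, -3/2, 2, -5/2, 3, -7/2]; [0, 0, -2, -3/2, 4, -15/2, 12, -35/2, 24]; [0, 0, 0, -3, -3, 10, -45/2, 42, -70]; [0, 0, 0, 0, -4, -5, 20, -105/2, 112]; [0, 0, 0, 0, 0, -5, -15/2, 35, -105]; [0, 0, 0, 0, 0, 0, -6, -21/2, 56]; [0, 0, 0, 0, 0, 0, 0, -7, -14]; [0, 0, 0, 0, 0, 0, 0, 0, -8]] (rows listed top to bottom)


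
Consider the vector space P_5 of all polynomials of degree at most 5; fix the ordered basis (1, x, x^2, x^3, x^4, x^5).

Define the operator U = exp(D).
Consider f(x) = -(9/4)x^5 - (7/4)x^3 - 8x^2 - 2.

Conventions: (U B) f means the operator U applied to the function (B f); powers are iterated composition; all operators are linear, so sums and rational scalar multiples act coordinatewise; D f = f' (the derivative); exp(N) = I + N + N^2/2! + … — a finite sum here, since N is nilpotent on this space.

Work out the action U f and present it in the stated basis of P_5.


g(x) = -(9/4)x^5 - (45/4)x^4 - (97/4)x^3 - (143/4)x^2 - (65/2)x - 14

order-1 term: -(45/4)x^4 - (21/4)x^2 - 16x
order-2 term: -(45/2)x^3 - (21/4)x - 8
order-3 term: -(45/2)x^2 - 7/4
order-4 term: -(45/4)x
order-5 term: -9/4
the series for exp(D) f terminates at order 5
exp(D) f = -(9/4)x^5 - (45/4)x^4 - (97/4)x^3 - (143/4)x^2 - (65/2)x - 14


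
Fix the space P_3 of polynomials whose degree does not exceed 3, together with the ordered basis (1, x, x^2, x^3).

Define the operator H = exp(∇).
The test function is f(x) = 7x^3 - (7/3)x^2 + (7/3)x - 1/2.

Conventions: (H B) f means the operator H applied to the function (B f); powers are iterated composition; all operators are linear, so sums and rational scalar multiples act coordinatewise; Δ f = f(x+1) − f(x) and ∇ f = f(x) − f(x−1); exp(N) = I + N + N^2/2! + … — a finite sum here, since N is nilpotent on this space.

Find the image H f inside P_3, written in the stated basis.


g(x) = 7x^3 + (56/3)x^2 - (7/3)x - 31/6

order-1 term: 21x^2 - (77/3)x + 35/3
order-2 term: 21x - 70/3
order-3 term: 7
the series for exp(∇) f terminates at order 3
exp(∇) f = 7x^3 + (56/3)x^2 - (7/3)x - 31/6


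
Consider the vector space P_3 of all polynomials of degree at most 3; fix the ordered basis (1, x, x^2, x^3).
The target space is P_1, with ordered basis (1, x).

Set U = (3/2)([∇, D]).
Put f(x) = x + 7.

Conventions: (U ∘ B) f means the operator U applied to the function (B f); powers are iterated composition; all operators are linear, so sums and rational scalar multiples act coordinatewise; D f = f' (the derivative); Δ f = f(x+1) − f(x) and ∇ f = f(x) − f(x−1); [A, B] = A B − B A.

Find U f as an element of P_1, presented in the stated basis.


the result is g(x) = 0

D f = 1
∇ D f = 0
∇ f = 1
D ∇ f = 0
[∇, D] f = 0
((3/2)([∇, D])) f = 0


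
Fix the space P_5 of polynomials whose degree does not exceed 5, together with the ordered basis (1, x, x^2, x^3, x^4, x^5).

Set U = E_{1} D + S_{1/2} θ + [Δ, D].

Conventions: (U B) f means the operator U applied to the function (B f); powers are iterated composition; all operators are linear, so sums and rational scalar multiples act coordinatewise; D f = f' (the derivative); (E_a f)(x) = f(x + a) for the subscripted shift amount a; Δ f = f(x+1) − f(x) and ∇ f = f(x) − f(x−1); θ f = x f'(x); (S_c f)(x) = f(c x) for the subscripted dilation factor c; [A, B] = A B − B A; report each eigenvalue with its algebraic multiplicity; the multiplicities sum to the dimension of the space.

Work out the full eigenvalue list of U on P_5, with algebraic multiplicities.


image of 1: 0
image of x: (1/2)x + 1
image of x^2: (1/2)x^2 + 2x + 2
image of x^3: (3/8)x^3 + 3x^2 + 6x + 3
image of x^4: (1/4)x^4 + 4x^3 + 12x^2 + 12x + 4
image of x^5: (5/32)x^5 + 5x^4 + 20x^3 + 30x^2 + 20x + 5
the matrix is upper triangular; its diagonal is (0, 1/2, 1/2, 3/8, 1/4, 5/32)
for a triangular matrix the eigenvalues are the diagonal entries, with algebraic multiplicity their repetition count

λ = 0 (multiplicity 1), λ = 5/32 (multiplicity 1), λ = 1/4 (multiplicity 1), λ = 3/8 (multiplicity 1), λ = 1/2 (multiplicity 2)


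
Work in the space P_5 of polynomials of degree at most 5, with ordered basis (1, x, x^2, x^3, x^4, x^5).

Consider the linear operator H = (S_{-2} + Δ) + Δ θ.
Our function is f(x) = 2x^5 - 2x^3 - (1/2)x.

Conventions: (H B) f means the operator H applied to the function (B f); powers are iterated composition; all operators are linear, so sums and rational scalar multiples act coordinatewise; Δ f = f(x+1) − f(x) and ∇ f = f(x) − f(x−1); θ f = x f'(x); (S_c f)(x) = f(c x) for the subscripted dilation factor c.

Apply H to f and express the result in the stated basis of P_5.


the result is g(x) = -64x^5 + 60x^4 + 136x^3 + 96x^2 + 37x + 3

S_{-2} f = -64x^5 + 16x^3 + x
Δ f = 10x^4 + 20x^3 + 14x^2 + 4x - 1/2
(S_{-2} + Δ) f = -64x^5 + 10x^4 + 36x^3 + 14x^2 + 5x - 1/2
θ f = 10x^5 - 6x^3 - (1/2)x
Δ θ f = 50x^4 + 100x^3 + 82x^2 + 32x + 7/2
((S_{-2} + Δ) + Δ θ) f = -64x^5 + 60x^4 + 136x^3 + 96x^2 + 37x + 3


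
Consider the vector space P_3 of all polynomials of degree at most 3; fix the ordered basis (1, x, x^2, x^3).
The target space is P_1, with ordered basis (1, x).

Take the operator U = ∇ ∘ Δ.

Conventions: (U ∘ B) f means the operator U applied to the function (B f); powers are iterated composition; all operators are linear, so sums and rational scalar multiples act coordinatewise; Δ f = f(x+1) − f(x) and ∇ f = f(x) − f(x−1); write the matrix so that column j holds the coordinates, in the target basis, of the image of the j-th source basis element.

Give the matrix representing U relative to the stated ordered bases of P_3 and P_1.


image of 1: 0
image of x: 0
image of x^2: 2
image of x^3: 6x
each image's coordinates form column j of the matrix

the matrix is [[0, 0, 2, 0]; [0, 0, 0, 6]] (rows listed top to bottom)


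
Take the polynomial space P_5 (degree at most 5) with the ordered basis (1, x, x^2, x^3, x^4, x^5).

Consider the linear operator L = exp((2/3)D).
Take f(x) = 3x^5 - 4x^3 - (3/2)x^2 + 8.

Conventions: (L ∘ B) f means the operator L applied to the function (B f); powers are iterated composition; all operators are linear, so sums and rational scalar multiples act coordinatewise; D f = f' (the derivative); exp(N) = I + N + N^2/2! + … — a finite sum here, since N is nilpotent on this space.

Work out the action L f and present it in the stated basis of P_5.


order-1 term: 10x^4 - 8x^2 - 2x
order-2 term: (40/3)x^3 - (16/3)x - 2/3
order-3 term: (80/9)x^2 - 32/27
order-4 term: (80/27)x
order-5 term: 32/81
the series for exp((2/3)D) f terminates at order 5
exp((2/3)D) f = 3x^5 + 10x^4 + (28/3)x^3 - (11/18)x^2 - (118/27)x + 530/81

the result is g(x) = 3x^5 + 10x^4 + (28/3)x^3 - (11/18)x^2 - (118/27)x + 530/81


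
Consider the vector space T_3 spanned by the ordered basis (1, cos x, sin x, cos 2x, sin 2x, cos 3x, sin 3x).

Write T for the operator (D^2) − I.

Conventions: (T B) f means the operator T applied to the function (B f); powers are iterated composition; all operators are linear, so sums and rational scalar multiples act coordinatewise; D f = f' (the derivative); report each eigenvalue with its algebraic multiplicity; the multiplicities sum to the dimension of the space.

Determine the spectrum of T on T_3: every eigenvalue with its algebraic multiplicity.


λ = -10 (multiplicity 2), λ = -5 (multiplicity 2), λ = -2 (multiplicity 2), λ = -1 (multiplicity 1)

image of 1: -1
image of cos x: -2cos x
image of sin x: -2sin x
image of cos 2x: -5cos 2x
image of sin 2x: -5sin 2x
image of cos 3x: -10cos 3x
image of sin 3x: -10sin 3x
the matrix is diagonal; its diagonal is (-1, -2, -2, -5, -5, -10, -10)
for a triangular matrix the eigenvalues are the diagonal entries, with algebraic multiplicity their repetition count


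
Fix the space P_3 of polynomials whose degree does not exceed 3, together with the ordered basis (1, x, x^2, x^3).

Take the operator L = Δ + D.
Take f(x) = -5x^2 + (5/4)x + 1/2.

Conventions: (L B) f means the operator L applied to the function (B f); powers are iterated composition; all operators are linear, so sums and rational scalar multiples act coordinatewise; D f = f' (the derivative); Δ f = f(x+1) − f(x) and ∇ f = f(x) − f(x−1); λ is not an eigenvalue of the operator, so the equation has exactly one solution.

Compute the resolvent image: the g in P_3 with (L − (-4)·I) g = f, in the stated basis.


write g with unknown coordinates in the stated basis and equate coefficients in (L − (-4)·I) g = f
solving from the highest basis element down gives g = -(5/4)x^2 + (25/16)x - 11/32
check: L g = -5x + 15/8
so L g − (-4)·g = -5x^2 + (5/4)x + 1/2 = f ✓

the result is g(x) = -(5/4)x^2 + (25/16)x - 11/32


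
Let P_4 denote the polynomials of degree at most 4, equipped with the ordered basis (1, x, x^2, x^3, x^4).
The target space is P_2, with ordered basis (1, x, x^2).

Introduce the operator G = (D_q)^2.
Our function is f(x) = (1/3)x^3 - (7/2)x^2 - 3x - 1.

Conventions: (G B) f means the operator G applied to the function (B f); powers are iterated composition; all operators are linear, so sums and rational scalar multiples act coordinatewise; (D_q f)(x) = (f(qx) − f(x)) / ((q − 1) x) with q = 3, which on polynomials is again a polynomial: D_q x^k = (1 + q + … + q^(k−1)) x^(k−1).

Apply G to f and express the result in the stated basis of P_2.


D_q f = (13/3)x^2 - 14x - 3
D_q D_q f = (52/3)x - 14

the image equals g(x) = (52/3)x - 14


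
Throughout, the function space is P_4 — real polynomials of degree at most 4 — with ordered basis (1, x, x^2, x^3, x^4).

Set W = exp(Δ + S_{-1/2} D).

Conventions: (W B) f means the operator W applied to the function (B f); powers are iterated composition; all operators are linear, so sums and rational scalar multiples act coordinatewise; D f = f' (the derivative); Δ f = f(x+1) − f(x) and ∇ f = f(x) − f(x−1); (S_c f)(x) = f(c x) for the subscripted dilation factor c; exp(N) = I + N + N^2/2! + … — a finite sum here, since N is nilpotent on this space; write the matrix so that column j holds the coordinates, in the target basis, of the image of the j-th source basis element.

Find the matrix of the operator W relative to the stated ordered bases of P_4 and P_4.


image of 1: 1
image of x: x + 2
image of x^2: x^2 + x + 2
image of x^3: x^3 + (15/4)x^2 + (39/8)x + 57/8
image of x^4: x^4 + (7/2)x^3 + (201/16)x^2 + (231/16)x + 593/32
each image's coordinates form column j of the matrix

the matrix is [[1, 2, 2, 57/8, 593/32]; [0, 1, 1, 39/8, 231/16]; [0, 0, 1, 15/4, 201/16]; [0, 0, 0, 1, 7/2]; [0, 0, 0, 0, 1]] (rows listed top to bottom)


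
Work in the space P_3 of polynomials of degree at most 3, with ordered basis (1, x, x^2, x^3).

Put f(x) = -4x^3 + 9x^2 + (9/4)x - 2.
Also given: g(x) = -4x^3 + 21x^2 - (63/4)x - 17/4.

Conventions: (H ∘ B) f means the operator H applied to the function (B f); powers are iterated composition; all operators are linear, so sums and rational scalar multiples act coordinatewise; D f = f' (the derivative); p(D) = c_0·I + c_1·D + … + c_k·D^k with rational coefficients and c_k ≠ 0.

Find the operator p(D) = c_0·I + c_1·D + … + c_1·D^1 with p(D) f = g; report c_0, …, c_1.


p(D) = I − D, i.e. c_0 = 1, c_1 = -1

D^0 f = -4x^3 + 9x^2 + (9/4)x - 2
D^1 f = -12x^2 + 18x + 9/4
matching coefficients of g against c_0 f + c_1 Df + … from the top degree down determines the c_i
solution: c_0 = 1, c_1 = -1


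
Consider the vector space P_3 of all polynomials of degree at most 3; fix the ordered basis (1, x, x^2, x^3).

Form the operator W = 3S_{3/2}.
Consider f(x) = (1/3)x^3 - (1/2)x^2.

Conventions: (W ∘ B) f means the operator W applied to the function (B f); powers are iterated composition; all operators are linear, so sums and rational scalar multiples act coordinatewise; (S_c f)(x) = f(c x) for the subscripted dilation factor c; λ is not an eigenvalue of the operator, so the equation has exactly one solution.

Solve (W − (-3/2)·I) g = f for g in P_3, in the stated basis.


write g with unknown coordinates in the stated basis and equate coefficients in (W − (-3/2)·I) g = f
solving from the highest basis element down gives g = (8/279)x^3 - (2/33)x^2
check: W g = (9/31)x^3 - (9/22)x^2
so W g − (-3/2)·g = (1/3)x^3 - (1/2)x^2 = f ✓

g(x) = (8/279)x^3 - (2/33)x^2


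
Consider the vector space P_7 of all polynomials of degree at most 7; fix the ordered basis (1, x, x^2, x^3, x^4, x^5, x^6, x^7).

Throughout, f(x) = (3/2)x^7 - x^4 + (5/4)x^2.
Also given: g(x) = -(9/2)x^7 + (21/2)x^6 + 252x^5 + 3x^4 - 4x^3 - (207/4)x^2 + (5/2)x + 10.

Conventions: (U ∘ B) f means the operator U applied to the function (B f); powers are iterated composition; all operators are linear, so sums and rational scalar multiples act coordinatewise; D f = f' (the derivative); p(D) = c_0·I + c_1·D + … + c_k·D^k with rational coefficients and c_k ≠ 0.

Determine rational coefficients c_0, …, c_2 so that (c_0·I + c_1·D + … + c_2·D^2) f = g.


D^0 f = (3/2)x^7 - x^4 + (5/4)x^2
D^1 f = (21/2)x^6 - 4x^3 + (5/2)x
D^2 f = 63x^5 - 12x^2 + 5/2
matching coefficients of g against c_0 f + c_1 Df + … from the top degree down determines the c_i
solution: c_0 = -3, c_1 = 1, c_2 = 4

c_0 = -3, c_1 = 1, c_2 = 4


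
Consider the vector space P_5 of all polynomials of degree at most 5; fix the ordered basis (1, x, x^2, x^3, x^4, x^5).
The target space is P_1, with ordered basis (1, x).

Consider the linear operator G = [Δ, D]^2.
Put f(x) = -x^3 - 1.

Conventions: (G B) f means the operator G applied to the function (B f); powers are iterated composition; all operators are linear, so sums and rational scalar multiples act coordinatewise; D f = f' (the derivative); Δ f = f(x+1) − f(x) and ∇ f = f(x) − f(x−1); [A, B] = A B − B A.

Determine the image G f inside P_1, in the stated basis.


D f = -3x^2
Δ D f = -6x - 3
Δ f = -3x^2 - 3x - 1
D Δ f = -6x - 3
[Δ, D] f = 0
D [Δ, D] f = 0
Δ D [Δ, D] f = 0
Δ [Δ, D] f = 0
D Δ [Δ, D] f = 0
[Δ, D] [Δ, D] f = 0

the image equals g(x) = 0


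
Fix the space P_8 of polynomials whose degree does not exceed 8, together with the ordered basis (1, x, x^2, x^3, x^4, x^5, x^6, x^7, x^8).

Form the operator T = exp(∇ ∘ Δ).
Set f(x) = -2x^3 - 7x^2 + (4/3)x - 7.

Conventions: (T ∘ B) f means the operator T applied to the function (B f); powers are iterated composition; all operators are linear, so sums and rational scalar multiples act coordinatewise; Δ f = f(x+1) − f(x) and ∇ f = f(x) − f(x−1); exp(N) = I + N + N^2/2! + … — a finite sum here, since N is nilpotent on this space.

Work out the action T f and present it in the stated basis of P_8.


the result is g(x) = -2x^3 - 7x^2 - (32/3)x - 21

order-1 term: -12x - 14
the series for exp(∇ ∘ Δ) f terminates at order 1
exp(∇ ∘ Δ) f = -2x^3 - 7x^2 - (32/3)x - 21


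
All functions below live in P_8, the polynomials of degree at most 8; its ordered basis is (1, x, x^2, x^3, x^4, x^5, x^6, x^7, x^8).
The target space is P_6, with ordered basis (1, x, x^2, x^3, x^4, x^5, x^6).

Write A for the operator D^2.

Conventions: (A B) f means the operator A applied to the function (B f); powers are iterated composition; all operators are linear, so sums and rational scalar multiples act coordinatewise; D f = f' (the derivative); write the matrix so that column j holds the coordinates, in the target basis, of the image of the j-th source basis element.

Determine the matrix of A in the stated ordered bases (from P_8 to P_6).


the matrix is [[0, 0, 2, 0, 0, 0, 0, 0, 0]; [0, 0, 0, 6, 0, 0, 0, 0, 0]; [0, 0, 0, 0, 12, 0, 0, 0, 0]; [0, 0, 0, 0, 0, 20, 0, 0, 0]; [0, 0, 0, 0, 0, 0, 30, 0, 0]; [0, 0, 0, 0, 0, 0, 0, 42, 0]; [0, 0, 0, 0, 0, 0, 0, 0, 56]] (rows listed top to bottom)

image of 1: 0
image of x: 0
image of x^2: 2
image of x^3: 6x
image of x^4: 12x^2
image of x^5: 20x^3
image of x^6: 30x^4
image of x^7: 42x^5
image of x^8: 56x^6
each image's coordinates form column j of the matrix


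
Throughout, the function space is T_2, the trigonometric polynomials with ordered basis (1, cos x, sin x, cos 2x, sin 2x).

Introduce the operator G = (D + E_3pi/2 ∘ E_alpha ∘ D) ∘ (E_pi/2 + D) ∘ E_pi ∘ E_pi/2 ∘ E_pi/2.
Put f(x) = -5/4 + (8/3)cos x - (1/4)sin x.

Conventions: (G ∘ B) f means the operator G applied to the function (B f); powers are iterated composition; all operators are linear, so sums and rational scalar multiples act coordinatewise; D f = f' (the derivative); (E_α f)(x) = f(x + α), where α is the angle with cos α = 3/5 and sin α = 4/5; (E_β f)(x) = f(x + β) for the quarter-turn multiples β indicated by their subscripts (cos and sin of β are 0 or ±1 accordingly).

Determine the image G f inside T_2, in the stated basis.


g(x) = -(99/10)cos x - (23/10)sin x

E_pi/2 f = -5/4 - (1/4)cos x - (8/3)sin x
E_pi/2 E_pi/2 f = -5/4 - (8/3)cos x + (1/4)sin x
E_pi (E_pi/2 ∘ E_pi/2) f = -5/4 + (8/3)cos x - (1/4)sin x
E_pi/2 E_pi (E_pi/2 ∘ E_pi/2) f = -5/4 - (1/4)cos x - (8/3)sin x
D E_pi (E_pi/2 ∘ E_pi/2) f = -(1/4)cos x - (8/3)sin x
(E_pi/2 + D) E_pi (E_pi/2 ∘ E_pi/2) f = -5/4 - (1/2)cos x - (16/3)sin x
D ((E_pi/2 + D) ∘ E_pi ∘ E_pi/2 ∘ E_pi/2) f = -(16/3)cos x + (1/2)sin x
D ((E_pi/2 + D) ∘ E_pi ∘ E_pi/2 ∘ E_pi/2) f = -(16/3)cos x + (1/2)sin x
E_alpha D ((E_pi/2 + D) ∘ E_pi ∘ E_pi/2 ∘ E_pi/2) f = -(14/5)cos x + (137/30)sin x
E_3pi/2 E_alpha D ((E_pi/2 + D) ∘ E_pi ∘ E_pi/2 ∘ E_pi/2) f = -(137/30)cos x - (14/5)sin x
(D + E_3pi/2 ∘ E_alpha ∘ D) ((E_pi/2 + D) ∘ E_pi ∘ E_pi/2 ∘ E_pi/2) f = -(99/10)cos x - (23/10)sin x


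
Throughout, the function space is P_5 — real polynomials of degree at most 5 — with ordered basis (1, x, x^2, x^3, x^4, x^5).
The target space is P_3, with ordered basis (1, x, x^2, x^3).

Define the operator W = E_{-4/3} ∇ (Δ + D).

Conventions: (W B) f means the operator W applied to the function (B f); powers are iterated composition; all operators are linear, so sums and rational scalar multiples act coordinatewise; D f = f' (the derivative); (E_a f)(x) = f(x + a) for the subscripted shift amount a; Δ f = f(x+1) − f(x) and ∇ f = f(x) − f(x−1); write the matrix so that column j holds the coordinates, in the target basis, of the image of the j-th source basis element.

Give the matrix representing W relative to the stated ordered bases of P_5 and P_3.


image of 1: 0
image of x: 0
image of x^2: 4
image of x^3: 12x - 19
image of x^4: 24x^2 - 76x + 194/3
image of x^5: 40x^3 - 190x^2 + (970/3)x - 5215/27
each image's coordinates form column j of the matrix

the matrix is [[0, 0, 4, -19, 194/3, -5215/27]; [0, 0, 0, 12, -76, 970/3]; [0, 0, 0, 0, 24, -190]; [0, 0, 0, 0, 0, 40]] (rows listed top to bottom)
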